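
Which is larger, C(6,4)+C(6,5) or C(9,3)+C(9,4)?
C(9,3)+C(9,4)

First=21, Second=210.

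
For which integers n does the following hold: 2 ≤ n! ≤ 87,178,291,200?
2, 3, 4, 5, 6, 7, 8, 9, 10, 11, 12, 13, 14

n! is strictly increasing; 2! = 2 and 14! = 87,178,291,200, so valid n = 2, 3, 4, 5, 6, 7, 8, 9, 10, 11, 12, 13, 14.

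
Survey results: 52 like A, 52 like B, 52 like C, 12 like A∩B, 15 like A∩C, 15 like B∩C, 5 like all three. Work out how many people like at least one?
119

|A∪B∪C| = 52+52+52-12-15-15+5 = 119.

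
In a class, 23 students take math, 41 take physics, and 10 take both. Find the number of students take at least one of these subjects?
|A∪B| = |A|+|B|-|A∩B| = 23+41-10 = 54.

Answer: 54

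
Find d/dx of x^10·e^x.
(10x^9 + x^10)e^x

Solution: Product rule: d/dx[x^10]·e^x + x^10·d/dx[e^x] = 10x^{9}e^x + x^10e^x.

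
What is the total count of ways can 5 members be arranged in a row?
Arrangements of 5 distinct objects: 5! = 120.

Answer: 120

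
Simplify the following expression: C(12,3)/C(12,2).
10/3
C(n,k+1)/C(n,k) = (n−k)/(k+1). Here (12−2)/(2+1) = 10/3 = 10/3.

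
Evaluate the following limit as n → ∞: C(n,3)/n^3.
1/6

Reasoning: C(n,3) ≈ n^3/3! for large n. Limit = 1/3! = 1/6.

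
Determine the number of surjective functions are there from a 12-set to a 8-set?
Onto functions = 8! × S(12,8)
First compute S(12,8) via recurrence:
Using the Stirling recurrence: S(n,k) = k·S(n-1,k) + S(n-1,k-1)
S(12,8) = 8·S(11,8) + S(11,7)
         = 8·11880 + 63987
         = 95040 + 63987
         = 159,027
Then: 40320 × 159027 = 6,411,968,640
Final answer: 6,411,968,640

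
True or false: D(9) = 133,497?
False

Explanation: Derangements of 9 elements: D(9) = (9-1)·[D(8) + D(7)] = 8·[14,833 + 1,854] = 133,496.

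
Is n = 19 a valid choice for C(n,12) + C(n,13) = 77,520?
C(19,12) + C(19,13) = 50,388 + 27,132 = 77,520, which equals 77,520.

Answer: Yes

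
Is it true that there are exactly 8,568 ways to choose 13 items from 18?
True

Working:
C(18,13) = 8,568.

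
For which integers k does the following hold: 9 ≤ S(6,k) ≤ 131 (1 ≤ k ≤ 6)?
2, 3, 4, 5

S(6,1)=1; S(6,2)=31; S(6,3)=90; S(6,4)=65; S(6,5)=15; S(6,6)=1. So valid k = 2, 3, 4, 5.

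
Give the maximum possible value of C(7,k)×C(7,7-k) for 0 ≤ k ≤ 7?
1,225

C(7,k)·C(7,7-k) = C(7,k)², maximised at the centre k = 3: C(7,3)² = 1,225.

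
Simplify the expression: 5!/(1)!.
120

Working:
This equals 5×4×...×2 = 120.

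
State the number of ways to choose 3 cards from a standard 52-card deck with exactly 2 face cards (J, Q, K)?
2,640

Solution: 12 face cards and 40 non-face cards: C(12,2) × C(40,1) = 66 × 40 = 2,640.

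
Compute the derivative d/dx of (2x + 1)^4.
8(2x + 1)^3
Chain rule: 4(2x+1)^{3} × 2 = 8(2x+1)^{3}.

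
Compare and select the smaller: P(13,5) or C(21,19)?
C(21,19)

Solution: P(13,5)=154,440, C(21,19)=210.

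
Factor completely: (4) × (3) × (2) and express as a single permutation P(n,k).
P(4,3) = 4!/(1)!

Working:
Product of 3 consecutive descending integers starting at 4: P(4,3) = 4!/1! = 24.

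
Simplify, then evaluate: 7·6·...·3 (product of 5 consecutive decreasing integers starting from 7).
2,520

Reasoning: This is P(7,5) = 7!/(2)! = 2,520.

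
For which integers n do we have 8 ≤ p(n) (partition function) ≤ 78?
Tabulating p(n) via p(n) = p(n−1) + p(n−2) − p(n−5) − p(n−7) + …: p(5)=7; p(6)=11; p(7)=15; p(8)=22; p(9)=30; p(10)=42; p(11)=56; p(12)=77; p(13)=101. So valid n = 6, 7, 8, 9, 10, 11, 12.
Final answer: 6, 7, 8, 9, 10, 11, 12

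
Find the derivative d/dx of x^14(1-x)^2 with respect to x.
14x^13(1-x)^2 - 2x^14(1-x)^1
Product rule: 14x^{13}(1-x)^{2} + x^14·(-2)(1-x)^{1}.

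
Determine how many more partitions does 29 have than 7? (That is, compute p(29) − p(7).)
4,550

Working:
Pentagonal recurrence p(n) = p(n−1) + p(n−2) − p(n−5) − p(n−7) + …: p(29) = p(28) + p(27) − p(24) − p(22) + p(17) + p(14) − p(7) − p(3) = 3,718 + 3,010 − 1,575 − 1,002 + 297 + 135 − 15 − 3 = 4,565.
p(7) = p(6) + p(5) − p(2) − p(0) = 11 + 7 − 2 − 1 = 15.
Difference = 4,565 − 15 = 4,550.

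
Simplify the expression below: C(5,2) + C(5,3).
20

Solution: By Pascal's identity: C(6,3) = 20.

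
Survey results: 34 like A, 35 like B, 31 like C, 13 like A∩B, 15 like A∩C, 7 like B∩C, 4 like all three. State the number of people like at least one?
69

Reasoning: |A∪B∪C| = 34+35+31-13-15-7+4 = 69.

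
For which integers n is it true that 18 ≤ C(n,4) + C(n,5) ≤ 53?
6
C(5,4)+C(5,5)=6; C(6,4)+C(6,5)=21; C(7,4)+C(7,5)=56. So valid n = 6.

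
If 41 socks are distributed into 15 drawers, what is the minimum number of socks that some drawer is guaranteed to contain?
3

Working:
Pigeonhole: ⌈41/15⌉ = 3.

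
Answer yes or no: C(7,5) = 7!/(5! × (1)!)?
No

The correct denominator is 5!×2!, giving C(7,5) = 21; the stated RHS is 7!/(5!×1!) = 42 ≠ 21, so the statement does not hold.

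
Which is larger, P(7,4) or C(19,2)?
P(7,4)
P(7,4)=840, C(19,2)=171.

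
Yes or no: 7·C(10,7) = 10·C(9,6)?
Yes

Reasoning: Absorption identity k·C(n,k) = n·C(n-1,k-1). LHS = 7·120 = 840; RHS = 10·84 = 840.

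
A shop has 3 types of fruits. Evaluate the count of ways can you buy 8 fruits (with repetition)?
Stars and bars: C(8+3-1, 8) = C(10, 8) = 45.
Final answer: 45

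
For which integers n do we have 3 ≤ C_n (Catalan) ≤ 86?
C_2=2; C_3=5; C_4=14; C_5=42; C_6=132. So valid n = 3, 4, 5.

Answer: 3, 4, 5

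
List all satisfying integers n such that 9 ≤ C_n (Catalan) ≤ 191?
4, 5, 6
C_3=5; C_4=14; C_5=42; C_6=132; C_7=429. So valid n = 4, 5, 6.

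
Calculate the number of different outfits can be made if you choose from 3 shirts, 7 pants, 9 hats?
189

Explanation: By the multiplication principle: 3 × 7 × 9 = 189.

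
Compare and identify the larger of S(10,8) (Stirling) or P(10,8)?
P(10,8)

Solution: S(10,8) = 8·S(9,8) + S(9,7) = 8·36 + 462 = 750; P(10,8) = 1,814,400.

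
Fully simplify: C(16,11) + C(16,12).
6,188

Working:
By Pascal's identity: C(17,12) = 6,188.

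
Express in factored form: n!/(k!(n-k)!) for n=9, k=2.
C(9,2) = 36

Working:
This is the binomial coefficient C(9,2) = 36.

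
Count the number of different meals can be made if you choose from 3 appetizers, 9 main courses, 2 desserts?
54

Working:
By the multiplication principle: 3 × 9 × 2 = 54.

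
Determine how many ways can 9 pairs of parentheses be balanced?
4,862
Using the Catalan number formula: C_n = C(2n, n) / (n+1)
C_9 = C(18, 9) / (9+1)
     = 48620 / 10
     = 4,862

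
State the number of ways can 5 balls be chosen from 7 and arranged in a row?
2,520

Reasoning: P(7,5) = 7!/(7-5)! = 2,520.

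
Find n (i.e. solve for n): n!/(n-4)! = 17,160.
13

Working:
n!/(n-4)! = n×(n-1)×(n-2)×(n-3), a product of 4 consecutive integers ≈ (n−1.5)^4. 17,160^(1/4) + 1.5 ≈ 12.9; check n = 13: 13×12×11×10 = 17,160 ✓. So n = 13.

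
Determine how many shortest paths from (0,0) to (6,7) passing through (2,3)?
700

Solution: To (2,3): C(5,2)=10. From there: C(8,4)=70. Total: 700.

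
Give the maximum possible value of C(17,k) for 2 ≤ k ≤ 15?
24,310

Reasoning: C(17,k) is maximised at the centre of the row: C(17,8) = 24,310.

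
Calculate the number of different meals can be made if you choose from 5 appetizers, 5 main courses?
25
By the multiplication principle: 5 × 5 = 25.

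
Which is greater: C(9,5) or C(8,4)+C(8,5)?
Equal

By Pascal's identity: C(9,5) = C(8,4)+C(8,5) = 126. Equal.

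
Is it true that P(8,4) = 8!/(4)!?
True
Permutation formula P(n,k) = n!/(n-k)!: 8!/4! = 40,320/24 = 1,680 = P(8,4). The statement holds.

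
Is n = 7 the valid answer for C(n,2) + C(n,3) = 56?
Yes

Working:
C(7,2) + C(7,3) = 21 + 35 = 56, which equals 56.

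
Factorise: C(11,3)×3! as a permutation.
P(11,3)
C(11,3)×3! = [11!/(3!(8)!)]×3! = 11!/(8)! = P(11,3) = 990.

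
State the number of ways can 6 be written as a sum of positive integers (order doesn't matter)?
11

Reasoning: Pentagonal recurrence p(n) = p(n−1) + p(n−2) − p(n−5) − p(n−7) + …: p(6) = p(5) + p(4) − p(1) = 7 + 5 − 1 = 11.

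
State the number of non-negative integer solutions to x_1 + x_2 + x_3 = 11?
78

Explanation: C(11+3-1, 3-1) = 78.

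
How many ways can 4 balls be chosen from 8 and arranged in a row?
1,680

P(8,4) = 8!/(8-4)! = 1,680.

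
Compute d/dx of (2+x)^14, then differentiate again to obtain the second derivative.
182(2+x)^12
First derivative: 14(2+x)^{13}. Second derivative: 14·13·(2+x)^{12} = 182(2+x)^{12}.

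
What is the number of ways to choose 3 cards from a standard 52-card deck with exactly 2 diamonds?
3,042

Explanation: 13 diamonds and 39 non-diamonds: C(13,2) × C(39,1) = 78 × 39 = 3,042.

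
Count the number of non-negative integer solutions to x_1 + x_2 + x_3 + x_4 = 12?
C(12+4-1, 4-1) = 455.
Final answer: 455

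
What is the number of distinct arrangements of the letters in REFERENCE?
7,560

Working:
Word has 9 letters (R=2, E=4, F=1, N=1, C=1). Arrangements: 9!/Π(k!) = 7,560.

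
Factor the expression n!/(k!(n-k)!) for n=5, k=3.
C(5,3) = 10

Solution: This is the binomial coefficient C(5,3) = 10.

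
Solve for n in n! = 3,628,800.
10

Explanation: n! is strictly increasing. 8! = 40,320, 9! = 362,880, 10! = 3,628,800 ✓. So n = 10.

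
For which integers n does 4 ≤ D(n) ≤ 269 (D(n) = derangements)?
4, 5, 6
Using D(n) = (n−1)[D(n−1) + D(n−2)] with D(1)=0, D(2)=1: D(3)=2; D(4)=9; D(5)=44; D(6)=265; D(7)=1,854. So valid n = 4, 5, 6.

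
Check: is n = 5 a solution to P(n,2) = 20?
Yes

Solution: P(5,2) = 5·4 = 20, which equals 20.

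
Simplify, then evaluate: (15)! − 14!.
1,220,496,076,800

Reasoning: (15)! − 14! = (15)·14! − 14! = (15−1)·14! = 14·14! = 1,220,496,076,800.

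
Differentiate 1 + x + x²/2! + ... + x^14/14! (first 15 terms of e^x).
Differentiating term by term gives the first 14 terms of e^x.
Final answer: 1 + x + x²/2! + ... + x^13/13!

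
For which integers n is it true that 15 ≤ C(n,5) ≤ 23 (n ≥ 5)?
C(6,5)=6; C(7,5)=21; C(8,5)=56. So valid n = 7.
Final answer: 7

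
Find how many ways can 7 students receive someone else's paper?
Using D(n) = (n-1)[D(n-1) + D(n-2)]:
D(7) = (7-1) × [D(6) + D(5)]
      = 6 × [265 + 44]
      = 6 × 309
      = 1,854

Answer: 1,854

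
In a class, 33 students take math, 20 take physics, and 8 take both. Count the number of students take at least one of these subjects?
45

Explanation: |A∪B| = |A|+|B|-|A∩B| = 33+20-8 = 45.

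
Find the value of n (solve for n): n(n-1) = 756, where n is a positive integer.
n² − n − 756 = 0, so n = (1 ± √(1 + 4·756))/2 = (1 ± √3,025)/2 = (1 ± 55)/2, i.e. n = 28 or n = -27. Taking the positive root, n = 28 (check: 28×27 = 756).

Answer: 28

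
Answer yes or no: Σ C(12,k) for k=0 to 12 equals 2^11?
No

Binomial theorem: Σ C(12,k) = (1+1)^12 = 2^12 = 4,096; RHS 2^11 = 2,048.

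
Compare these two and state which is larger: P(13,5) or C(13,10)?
P(13,5)

Working:
P(13,5)=154,440, C(13,10)=286.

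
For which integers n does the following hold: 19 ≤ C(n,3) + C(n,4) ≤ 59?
6

Working:
C(5,3)+C(5,4)=15; C(6,3)+C(6,4)=35; C(7,3)+C(7,4)=70. So valid n = 6.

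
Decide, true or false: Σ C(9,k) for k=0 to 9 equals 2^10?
Binomial theorem: Σ C(9,k) = (1+1)^9 = 2^9 = 512; RHS 2^10 = 1,024.
Final answer: False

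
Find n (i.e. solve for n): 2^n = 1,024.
10

2^10 = 1,024, so n = 10.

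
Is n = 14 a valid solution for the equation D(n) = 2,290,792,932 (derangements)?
D(14) = (14-1)·[D(13) + D(12)] = 13·[2,290,792,932 + 176,214,841] = 32,071,101,049, which does not equal 2,290,792,932.
Final answer: No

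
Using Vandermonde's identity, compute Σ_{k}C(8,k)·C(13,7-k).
= C(8+13,7) = C(21,7) = 116,280.
Final answer: 116,280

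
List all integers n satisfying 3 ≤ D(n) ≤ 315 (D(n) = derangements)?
Using D(n) = (n−1)[D(n−1) + D(n−2)] with D(1)=0, D(2)=1: D(3)=2; D(4)=9; D(5)=44; D(6)=265; D(7)=1,854. So valid n = 4, 5, 6.
Final answer: 4, 5, 6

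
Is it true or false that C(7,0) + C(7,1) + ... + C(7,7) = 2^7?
Binomial theorem with x = y = 1: Σ C(7,i) = (1+1)^7 = 2^7 = 128. The statement holds.

Answer: True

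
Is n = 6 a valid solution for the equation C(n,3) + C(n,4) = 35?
Yes

Explanation: C(6,3) + C(6,4) = 20 + 15 = 35, which equals 35.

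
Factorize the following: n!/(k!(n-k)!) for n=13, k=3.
This is the binomial coefficient C(13,3) = 286.
Final answer: C(13,3) = 286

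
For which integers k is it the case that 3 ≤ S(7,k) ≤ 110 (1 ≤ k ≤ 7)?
2, 6

Reasoning: S(7,1)=1; S(7,2)=63; S(7,3)=301; S(7,4)=350; S(7,5)=140; S(7,6)=21; S(7,7)=1. So valid k = 2, 6.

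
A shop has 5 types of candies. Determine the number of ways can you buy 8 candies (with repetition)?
495

Reasoning: Stars and bars: C(8+5-1, 8) = C(12, 8) = 495.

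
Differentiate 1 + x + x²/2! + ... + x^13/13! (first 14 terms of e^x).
1 + x + x²/2! + ... + x^12/12!

Differentiating term by term gives the first 13 terms of e^x.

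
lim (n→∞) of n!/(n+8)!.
n!/(n+8)! = 1/[(n+1)(n+2)···(n+8)] → 0 as n → ∞.

Answer: 0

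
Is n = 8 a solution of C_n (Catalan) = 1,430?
C_8 = C(16,8)/(8+1) = 12,870/9 = 1,430, which equals 1,430.
Final answer: Yes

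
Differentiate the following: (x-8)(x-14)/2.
(2x - 22)/2

Working:
d/dx[(x-8)(x-14)] = (x-14) + (x-8) = 2x - 22. Dividing by 2 gives (2x - 22)/2.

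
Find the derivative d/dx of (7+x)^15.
15(7+x)^14

Solution: Using the power rule: d/dx (7+x)^15 = 15(7+x)^{14}.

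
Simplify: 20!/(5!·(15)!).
15,504

Reasoning: This is C(20,5) = 15,504.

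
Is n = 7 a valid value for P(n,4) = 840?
P(7,4) = 7·6·5·4 = 840, which equals 840.
Final answer: Yes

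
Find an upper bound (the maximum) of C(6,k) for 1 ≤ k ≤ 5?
20

C(6,k) is maximised at the centre of the row: C(6,3) = 20.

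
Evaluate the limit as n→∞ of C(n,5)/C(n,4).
∞

C(n,5)/C(n,4) = (n-4)/5 → ∞ as n → ∞.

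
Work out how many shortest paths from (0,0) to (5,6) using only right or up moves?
Choose 5 rights from 11 moves: C(11,5) = 462.
Final answer: 462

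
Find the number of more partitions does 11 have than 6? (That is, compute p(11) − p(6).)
Pentagonal recurrence p(n) = p(n−1) + p(n−2) − p(n−5) − p(n−7) + …: p(11) = p(10) + p(9) − p(6) − p(4) = 42 + 30 − 11 − 5 = 56.
p(6) = p(5) + p(4) − p(1) = 7 + 5 − 1 = 11.
Difference = 56 − 11 = 45.

Answer: 45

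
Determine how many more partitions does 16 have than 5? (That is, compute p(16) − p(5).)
224
Pentagonal recurrence p(n) = p(n−1) + p(n−2) − p(n−5) − p(n−7) + …: p(16) = p(15) + p(14) − p(11) − p(9) + p(4) + p(1) = 176 + 135 − 56 − 30 + 5 + 1 = 231.
p(5) = p(4) + p(3) − p(0) = 5 + 3 − 1 = 7.
Difference = 231 − 7 = 224.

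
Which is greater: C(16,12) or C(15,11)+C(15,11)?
C(15,11)+C(15,11)
C(16,12)=1,820; C(15,11)+C(15,11)=1,365+1,365=2,730.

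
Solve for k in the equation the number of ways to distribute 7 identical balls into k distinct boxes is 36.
Stars and bars: the count is C(7+k−1, k−1), increasing in k. k=2: C(8,1) = 8, k=3: C(9,2) = 36 ✓. So k = 3.
Final answer: 3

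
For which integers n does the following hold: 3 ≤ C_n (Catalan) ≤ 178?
3, 4, 5, 6

Solution: C_2=2; C_3=5; C_4=14; C_5=42; C_6=132; C_7=429. So valid n = 3, 4, 5, 6.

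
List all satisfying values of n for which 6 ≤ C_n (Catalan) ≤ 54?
C_3=5; C_4=14; C_5=42; C_6=132. So valid n = 4, 5.

Answer: 4, 5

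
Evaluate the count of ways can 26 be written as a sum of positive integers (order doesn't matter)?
2,436

Explanation: Pentagonal recurrence p(n) = p(n−1) + p(n−2) − p(n−5) − p(n−7) + …: p(26) = p(25) + p(24) − p(21) − p(19) + p(14) + p(11) − p(4) − p(0) = 1,958 + 1,575 − 792 − 490 + 135 + 56 − 5 − 1 = 2,436.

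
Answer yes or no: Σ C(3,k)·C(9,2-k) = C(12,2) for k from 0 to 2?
Vandermonde's identity gives C(12,2) = 66; RHS C(12,2) = 66.

Answer: Yes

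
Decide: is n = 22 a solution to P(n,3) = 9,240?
Yes

Explanation: P(22,3) = 22·21·20 = 9,240, which equals 9,240.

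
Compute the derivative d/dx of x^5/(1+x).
Quotient rule: [5x^{4}(1+x) - x^5]/(1+x)².
Final answer: (5x^4(1+x) - x^5)/(1+x)²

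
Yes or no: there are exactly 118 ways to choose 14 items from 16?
No

C(16,14) = 120 ≠ 118.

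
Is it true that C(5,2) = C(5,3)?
Symmetry C(n,k) = C(n,n-k): C(5,2) = 10 and C(5,3) = 10. Both sides agree, so the statement holds.
Final answer: True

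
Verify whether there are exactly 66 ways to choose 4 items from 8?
C(8,4) = 70 ≠ 66.
Final answer: False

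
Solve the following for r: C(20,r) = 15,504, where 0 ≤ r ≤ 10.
5

Solution: C(20,r) is increasing for 0 ≤ r ≤ 10. Stepping up (C(20,r+1) = C(20,r)·(20−r)/(r+1)): C(20,1) = 20, C(20,2) = 190, C(20,3) = 1,140, C(20,4) = 4,845, C(20,5) = 15,504 ✓. So r = 5.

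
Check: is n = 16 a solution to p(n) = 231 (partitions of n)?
Yes

Reasoning: Pentagonal recurrence p(n) = p(n−1) + p(n−2) − p(n−5) − p(n−7) + …: p(16) = p(15) + p(14) − p(11) − p(9) + p(4) + p(1) = 176 + 135 − 56 − 30 + 5 + 1 = 231, which equals 231.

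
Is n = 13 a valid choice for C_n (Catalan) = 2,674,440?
C_13 = C(26,13)/(13+1) = 10,400,600/14 = 742,900, which does not equal 2,674,440.
Final answer: No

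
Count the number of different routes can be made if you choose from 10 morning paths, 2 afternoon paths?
By the multiplication principle: 10 × 2 = 20.

Answer: 20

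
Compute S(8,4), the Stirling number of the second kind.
1,701

Working:
Using the Stirling recurrence: S(n,k) = k·S(n-1,k) + S(n-1,k-1)
S(8,4) = 4·S(7,4) + S(7,3)
         = 4·350 + 301
         = 1400 + 301
         = 1,701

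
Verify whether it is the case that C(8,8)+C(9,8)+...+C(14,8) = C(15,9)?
True

Solution: Hockey stick identity gives Σ = C(15,9) = 5,005; RHS C(15,9) = 5,005.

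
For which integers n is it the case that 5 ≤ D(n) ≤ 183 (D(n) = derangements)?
4, 5

Reasoning: Using D(n) = (n−1)[D(n−1) + D(n−2)] with D(1)=0, D(2)=1: D(3)=2; D(4)=9; D(5)=44; D(6)=265. So valid n = 4, 5.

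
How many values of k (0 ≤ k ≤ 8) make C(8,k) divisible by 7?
5

Reasoning: Checking C(8,k) mod 7 for k = 0..8: divisible at k = 2, 3, 4, 5, 6. That's 5 values.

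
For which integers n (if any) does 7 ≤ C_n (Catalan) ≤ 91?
4, 5

Reasoning: C_3=5; C_4=14; C_5=42; C_6=132. So valid n = 4, 5.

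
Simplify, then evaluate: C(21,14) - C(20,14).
77,520

Working:
C(21,14) - C(20,14) = C(20,13) = 77,520.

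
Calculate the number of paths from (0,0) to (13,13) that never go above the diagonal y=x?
742,900
Counted by the Catalan number C_13: C_13 = C(26,13)/(13+1) = 10,400,600/14 = 742,900.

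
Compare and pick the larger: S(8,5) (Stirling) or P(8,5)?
P(8,5)

Solution: S(8,5) = 5·S(7,5) + S(7,4) = 5·140 + 350 = 1,050; P(8,5) = 6,720.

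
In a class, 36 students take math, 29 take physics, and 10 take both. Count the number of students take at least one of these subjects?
55

|A∪B| = |A|+|B|-|A∩B| = 36+29-10 = 55.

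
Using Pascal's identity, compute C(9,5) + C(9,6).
210

Working:
C(9,5) + C(9,6) = C(10,6) = 210.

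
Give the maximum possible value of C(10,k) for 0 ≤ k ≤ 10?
Maximum at k = 5: C(10,5) = 252.
Final answer: 252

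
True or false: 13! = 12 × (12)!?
False

Reasoning: 13! = 13 × 12! = 6,227,020,800, but 12 × 12! = 5,748,019,200.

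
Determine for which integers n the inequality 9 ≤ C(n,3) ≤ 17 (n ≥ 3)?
5

Explanation: C(4,3)=4; C(5,3)=10; C(6,3)=20. So valid n = 5.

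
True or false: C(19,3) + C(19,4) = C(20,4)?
True

Working:
Pascal's identity C(n,k) + C(n,k+1) = C(n+1,k+1): 969 + 3,876 = 4,845 = C(20,4).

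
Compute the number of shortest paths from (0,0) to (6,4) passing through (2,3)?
50

Solution: To (2,3): C(5,2)=10. From there: C(5,4)=5. Total: 50.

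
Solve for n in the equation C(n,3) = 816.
C(n,3) = n(n−1)(n−2)/3! is increasing in n, and n(n−1)(n−2) = 3!·816 = 4,896 ≈ (n−1)^3 gives n ≈ 18.0. Check: C(16,3) = 560, C(17,3) = 680, C(18,3) = 816 ✓. So n = 18.

Answer: 18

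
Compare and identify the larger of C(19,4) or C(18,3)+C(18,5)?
C(18,3)+C(18,5)

Solution: C(19,4)=3,876; C(18,3)+C(18,5)=816+8,568=9,384.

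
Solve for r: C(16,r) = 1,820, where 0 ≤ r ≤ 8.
4

Solution: C(16,r) is increasing for 0 ≤ r ≤ 8. Stepping up (C(16,r+1) = C(16,r)·(16−r)/(r+1)): C(16,1) = 16, C(16,2) = 120, C(16,3) = 560, C(16,4) = 1,820 ✓. So r = 4.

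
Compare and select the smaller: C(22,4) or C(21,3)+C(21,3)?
C(21,3)+C(21,3)

Working:
C(22,4)=7,315; C(21,3)+C(21,3)=1,330+1,330=2,660.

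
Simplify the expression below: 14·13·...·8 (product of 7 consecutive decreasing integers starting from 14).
17,297,280

Solution: This is P(14,7) = 14!/(7)! = 17,297,280.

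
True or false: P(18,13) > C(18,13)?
True

Solution: P(18,13) = 53,353,114,214,400 and C(18,13) = 8,568; P(n,r) = r! × C(n,r) so P > C whenever r ≥ 2.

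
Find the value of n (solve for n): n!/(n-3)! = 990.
11

n!/(n-3)! = n×(n-1)×(n-2), a product of 3 consecutive integers ≈ (n−1)^3. 990^(1/3) + 1 ≈ 11.0; check n = 11: 11×10×9 = 990 ✓. So n = 11.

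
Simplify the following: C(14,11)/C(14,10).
4/11

C(n,k+1)/C(n,k) = (n−k)/(k+1). Here (14−10)/(10+1) = 4/11 = 4/11.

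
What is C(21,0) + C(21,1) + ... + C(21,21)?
Sum of binomial coefficients = 2^21 = 2,097,152.

Answer: 2,097,152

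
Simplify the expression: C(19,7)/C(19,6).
13/7

C(n,k+1)/C(n,k) = (n−k)/(k+1). Here (19−6)/(6+1) = 13/7 = 13/7.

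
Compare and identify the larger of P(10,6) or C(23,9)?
C(23,9)

Working:
P(10,6)=151,200, C(23,9)=817,190.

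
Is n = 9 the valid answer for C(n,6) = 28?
No

Working:
C(9,6) = 9·8·7·6·5·4/6! = 60,480/720 = 84, which does not equal 28.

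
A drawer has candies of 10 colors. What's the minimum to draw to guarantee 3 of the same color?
21

Explanation: Worst case: 2 of each = 20. One more: 21.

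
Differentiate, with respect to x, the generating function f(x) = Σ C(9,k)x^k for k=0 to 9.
Σ k·C(9,k)x^(k-1) for k=1 to 9

Term-by-term differentiation gives Σ k·C(9,k)x^{k-1} for k=1 to 9.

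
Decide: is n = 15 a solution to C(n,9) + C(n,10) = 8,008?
Yes

Solution: C(15,9) + C(15,10) = 5,005 + 3,003 = 8,008, which equals 8,008.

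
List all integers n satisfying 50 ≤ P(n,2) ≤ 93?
P(7,2)=42; P(8,2)=56; P(9,2)=72; P(10,2)=90; P(11,2)=110. So valid n = 8, 9, 10.
Final answer: 8, 9, 10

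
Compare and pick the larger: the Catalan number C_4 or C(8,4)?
C(8,4)

C_4 = C(8,4)/(4+1) = 70/5 = 14; C(8,4) = 70.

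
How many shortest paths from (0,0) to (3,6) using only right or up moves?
Choose 3 rights from 9 moves: C(9,3) = 84.
Final answer: 84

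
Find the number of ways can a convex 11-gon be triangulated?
Using the Catalan number formula: C_n = C(2n, n) / (n+1)
C_9 = C(18, 9) / (9+1)
     = 48620 / 10
     = 4,862

Answer: 4,862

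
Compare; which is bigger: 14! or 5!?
14!

Solution: 14!=87,178,291,200, 5!=120. 14! > 5!.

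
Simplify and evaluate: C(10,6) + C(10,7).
330

Working:
By Pascal's identity: C(11,7) = 330.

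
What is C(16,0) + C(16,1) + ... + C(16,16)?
65,536
Sum of binomial coefficients = 2^16 = 65,536.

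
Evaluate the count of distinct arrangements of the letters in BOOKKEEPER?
151,200

Reasoning: Word has 10 letters (B=1, O=2, K=2, E=3, P=1, R=1). Arrangements: 10!/Π(k!) = 151,200.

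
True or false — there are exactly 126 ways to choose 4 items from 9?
True

Working:
C(9,4) = 126.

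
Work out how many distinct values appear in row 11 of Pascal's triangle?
6

Explanation: Row 11 has entries C(11,0)..C(11,11); by symmetry C(11,k)=C(11,11-k), giving 6 distinct values.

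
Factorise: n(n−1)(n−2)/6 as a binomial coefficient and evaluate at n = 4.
C(n,3); C(4,3) = 4
n(n−1)(n−2)/6 = n!/(3!(n−3)!) = C(n,3). At n = 4: C(4,3) = 4.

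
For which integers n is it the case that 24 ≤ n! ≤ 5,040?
n! is strictly increasing; 4! = 24 and 7! = 5,040, so valid n = 4, 5, 6, 7.

Answer: 4, 5, 6, 7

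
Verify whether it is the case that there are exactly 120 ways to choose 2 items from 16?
True

Explanation: C(16,2) = 120.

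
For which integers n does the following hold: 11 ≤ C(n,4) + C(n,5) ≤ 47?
6

Solution: C(5,4)+C(5,5)=6; C(6,4)+C(6,5)=21; C(7,4)+C(7,5)=56. So valid n = 6.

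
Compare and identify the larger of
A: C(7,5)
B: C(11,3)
B

Explanation: A=C(7,5)=21, B=C(11,3)=165.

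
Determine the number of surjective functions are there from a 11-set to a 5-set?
29,607,600
Onto functions = 5! × S(11,5)
First compute S(11,5) via recurrence:
Using the Stirling recurrence: S(n,k) = k·S(n-1,k) + S(n-1,k-1)
S(11,5) = 5·S(10,5) + S(10,4)
         = 5·42525 + 34105
         = 212625 + 34105
         = 246,730
Then: 120 × 246730 = 29,607,600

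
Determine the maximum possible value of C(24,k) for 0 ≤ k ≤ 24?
2,704,156

Solution: Maximum at k = 12: C(24,12) = 2,704,156.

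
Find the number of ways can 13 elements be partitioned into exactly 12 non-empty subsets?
This equals S(13,12), the Stirling number of the 2nd kind.
Using the Stirling recurrence: S(n,k) = k·S(n-1,k) + S(n-1,k-1)
S(13,12) = 12·S(12,12) + S(12,11)
         = 12·1 + 66
         = 12 + 66
         = 78

Answer: 78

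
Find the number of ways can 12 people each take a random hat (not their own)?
176,214,841

Using D(n) = (n-1)[D(n-1) + D(n-2)]:
D(12) = (12-1) × [D(11) + D(10)]
      = 11 × [14684570 + 1334961]
      = 11 × 16019531
      = 176,214,841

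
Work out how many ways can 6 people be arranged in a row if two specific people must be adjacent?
240

Working:
Treat pair as unit: (6-1)! arrangements × 2 internal orders = 240.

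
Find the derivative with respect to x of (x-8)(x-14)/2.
(2x - 22)/2

d/dx[(x-8)(x-14)] = (x-14) + (x-8) = 2x - 22. Dividing by 2 gives (2x - 22)/2.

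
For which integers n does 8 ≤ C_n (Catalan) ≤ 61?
4, 5

Explanation: C_3=5; C_4=14; C_5=42; C_6=132. So valid n = 4, 5.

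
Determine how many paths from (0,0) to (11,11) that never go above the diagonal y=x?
58,786

Reasoning: Counted by the Catalan number C_11: C_11 = C(22,11)/(11+1) = 705,432/12 = 58,786.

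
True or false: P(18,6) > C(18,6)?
True

Explanation: P(18,6) = 13,366,080 and C(18,6) = 18,564; P(n,r) = r! × C(n,r) so P > C whenever r ≥ 2.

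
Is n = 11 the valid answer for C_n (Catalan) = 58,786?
C_11 = C(22,11)/(11+1) = 705,432/12 = 58,786, which equals 58,786.

Answer: Yes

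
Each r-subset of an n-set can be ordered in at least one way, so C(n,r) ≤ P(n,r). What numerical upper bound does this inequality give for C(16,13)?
3,487,131,648,000

Working:
P(16,13) = 16·15·14·13·12·11·10·9·8·7·6·5·4 = 3,487,131,648,000, so C(16,13) ≤ 3,487,131,648,000. (The bound is loose by a factor of 13! = 6,227,020,800: C(16,13) = 3,487,131,648,000/6,227,020,800 = 560.)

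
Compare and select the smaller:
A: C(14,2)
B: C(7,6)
B

Solution: A=C(14,2)=91, B=C(7,6)=7.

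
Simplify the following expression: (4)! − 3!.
18

Working:
(4)! − 3! = (4)·3! − 3! = (4−1)·3! = 3·3! = 18.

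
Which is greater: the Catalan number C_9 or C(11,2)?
C_9 = C(18,9)/(9+1) = 48,620/10 = 4,862; C(11,2) = 55.

Answer: C_9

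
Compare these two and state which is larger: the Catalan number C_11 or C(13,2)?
C_11

Reasoning: C_11 = C(22,11)/(11+1) = 705,432/12 = 58,786; C(13,2) = 78.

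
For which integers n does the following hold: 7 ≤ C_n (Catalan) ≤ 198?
4, 5, 6

Reasoning: C_3=5; C_4=14; C_5=42; C_6=132; C_7=429. So valid n = 4, 5, 6.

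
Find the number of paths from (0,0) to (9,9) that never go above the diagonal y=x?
4,862

Counted by the Catalan number C_9: C_9 = C(18,9)/(9+1) = 48,620/10 = 4,862.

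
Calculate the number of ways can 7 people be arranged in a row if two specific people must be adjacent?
1,440

Working:
Treat pair as unit: (7-1)! arrangements × 2 internal orders = 1,440.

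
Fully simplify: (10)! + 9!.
3,991,680

Reasoning: (10)! + 9! = (10)·9! + 9! = (10+1)·9! = 11·9! = 3,991,680.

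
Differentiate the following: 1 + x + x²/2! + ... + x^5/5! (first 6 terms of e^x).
1 + x + x²/2! + ... + x^4/4!

Solution: Differentiating term by term gives the first 5 terms of e^x.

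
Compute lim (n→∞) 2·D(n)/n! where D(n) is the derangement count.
2/e

Working:
D(n)/n! → 1/e, so 2·D(n)/n! → 2/e.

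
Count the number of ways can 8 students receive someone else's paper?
14,833

Explanation: Using D(n) = (n-1)[D(n-1) + D(n-2)]:
D(8) = (8-1) × [D(7) + D(6)]
      = 7 × [1854 + 265]
      = 7 × 2119
      = 14,833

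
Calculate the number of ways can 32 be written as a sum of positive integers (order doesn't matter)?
8,349

Pentagonal recurrence p(n) = p(n−1) + p(n−2) − p(n−5) − p(n−7) + …: p(32) = p(31) + p(30) − p(27) − p(25) + p(20) + p(17) − p(10) − p(6) = 6,842 + 5,604 − 3,010 − 1,958 + 627 + 297 − 42 − 11 = 8,349.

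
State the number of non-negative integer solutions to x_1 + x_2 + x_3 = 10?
66

Working:
C(10+3-1, 3-1) = 66.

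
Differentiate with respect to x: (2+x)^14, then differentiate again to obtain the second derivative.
182(2+x)^12

Reasoning: First derivative: 14(2+x)^{13}. Second derivative: 14·13·(2+x)^{12} = 182(2+x)^{12}.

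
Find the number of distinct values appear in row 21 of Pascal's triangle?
11
Row 21 has entries C(21,0)..C(21,21); by symmetry C(21,k)=C(21,21-k), giving 11 distinct values.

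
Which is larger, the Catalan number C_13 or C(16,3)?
C_13

Solution: C_13 = C(26,13)/(13+1) = 10,400,600/14 = 742,900; C(16,3) = 560.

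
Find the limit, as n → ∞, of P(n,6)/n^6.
1

Reasoning: P(n,6) = n(n-1)···(n-5) ≈ n^6 for large n. Limit = 1.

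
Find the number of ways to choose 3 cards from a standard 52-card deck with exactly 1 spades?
9,633

Reasoning: 13 spades and 39 non-spades: C(13,1) × C(39,2) = 13 × 741 = 9,633.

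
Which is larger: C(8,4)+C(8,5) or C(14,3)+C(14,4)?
C(14,3)+C(14,4)

Working:
First=126, Second=1,365.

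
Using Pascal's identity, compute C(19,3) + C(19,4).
4,845

Reasoning: C(19,3) + C(19,4) = C(20,4) = 4,845.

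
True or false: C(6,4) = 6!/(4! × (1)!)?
False
The correct denominator is 4!×2!, giving C(6,4) = 15; the stated RHS is 6!/(4!×1!) = 30 ≠ 15, so the statement does not hold.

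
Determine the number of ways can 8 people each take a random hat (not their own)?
14,833
Using D(n) = (n-1)[D(n-1) + D(n-2)]:
D(8) = (8-1) × [D(7) + D(6)]
      = 7 × [1854 + 265]
      = 7 × 2119
      = 14,833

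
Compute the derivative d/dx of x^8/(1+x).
Quotient rule: [8x^{7}(1+x) - x^8]/(1+x)².
Final answer: (8x^7(1+x) - x^8)/(1+x)²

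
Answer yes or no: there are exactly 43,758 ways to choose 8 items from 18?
Yes
C(18,8) = 43,758.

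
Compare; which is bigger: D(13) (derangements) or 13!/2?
13!/2

Explanation: D(13) = (13-1)·[D(12) + D(11)] = 12·[176,214,841 + 14,684,570] = 2,290,792,932; 13!/2 = 6,227,020,800/2 = 3,113,510,400.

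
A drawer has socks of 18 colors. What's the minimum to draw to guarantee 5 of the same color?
73
Worst case: 4 of each = 72. One more: 73.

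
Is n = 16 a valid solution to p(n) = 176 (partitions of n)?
No
Pentagonal recurrence p(n) = p(n−1) + p(n−2) − p(n−5) − p(n−7) + …: p(16) = p(15) + p(14) − p(11) − p(9) + p(4) + p(1) = 176 + 135 − 56 − 30 + 5 + 1 = 231, which does not equal 176.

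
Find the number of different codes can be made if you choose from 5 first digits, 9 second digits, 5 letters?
225

By the multiplication principle: 5 × 9 × 5 = 225.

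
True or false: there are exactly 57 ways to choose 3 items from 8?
False

Explanation: C(8,3) = 56 ≠ 57.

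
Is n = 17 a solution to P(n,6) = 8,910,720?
P(17,6) = 17·16·15·14·13·12 = 8,910,720, which equals 8,910,720.

Answer: Yes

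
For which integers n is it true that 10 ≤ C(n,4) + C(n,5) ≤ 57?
C(5,4)+C(5,5)=6; C(6,4)+C(6,5)=21; C(7,4)+C(7,5)=56; C(8,4)+C(8,5)=126. So valid n = 6, 7.

Answer: 6, 7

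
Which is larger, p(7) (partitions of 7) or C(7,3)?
Pentagonal recurrence p(n) = p(n−1) + p(n−2) − p(n−5) − p(n−7) + …: p(7) = p(6) + p(5) − p(2) − p(0) = 11 + 7 − 2 − 1 = 15; C(7,3) = 35.
Final answer: C(7,3)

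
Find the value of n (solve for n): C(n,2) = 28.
8

Reasoning: C(n,2) = n(n−1)/2! is increasing in n, and n(n−1) = 2!·28 = 56 ≈ (n−0.5)^2 gives n ≈ 8.0. Check: C(6,2) = 15, C(7,2) = 21, C(8,2) = 28 ✓. So n = 8.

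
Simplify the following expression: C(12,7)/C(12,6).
C(n,k+1)/C(n,k) = (n−k)/(k+1). Here (12−6)/(6+1) = 6/7 = 6/7.

Answer: 6/7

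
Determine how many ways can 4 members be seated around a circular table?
6

Working:
Circular arrangements: (4-1)! = 6.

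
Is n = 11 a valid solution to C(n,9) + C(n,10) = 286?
No

Explanation: C(11,9) + C(11,10) = 55 + 11 = 66, which does not equal 286.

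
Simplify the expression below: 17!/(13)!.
57,120

This equals 17×16×...×14 = 57,120.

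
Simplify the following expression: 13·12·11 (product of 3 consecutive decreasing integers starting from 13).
1,716

This is P(13,3) = 13!/(10)! = 1,716.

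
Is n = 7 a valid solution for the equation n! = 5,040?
7! = 7·6! = 7·720 = 5,040, which equals 5,040.

Answer: Yes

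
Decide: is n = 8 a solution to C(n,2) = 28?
Yes

Explanation: C(8,2) = 8·7/2! = 56/2 = 28, which equals 28.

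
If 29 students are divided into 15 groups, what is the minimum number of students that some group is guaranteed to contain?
2
Pigeonhole: ⌈29/15⌉ = 2.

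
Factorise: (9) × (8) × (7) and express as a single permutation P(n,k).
Product of 3 consecutive descending integers starting at 9: P(9,3) = 9!/6! = 504.

Answer: P(9,3) = 9!/(6)!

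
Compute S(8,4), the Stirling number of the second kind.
1,701

Working:
Using the Stirling recurrence: S(n,k) = k·S(n-1,k) + S(n-1,k-1)
S(8,4) = 4·S(7,4) + S(7,3)
         = 4·350 + 301
         = 1400 + 301
         = 1,701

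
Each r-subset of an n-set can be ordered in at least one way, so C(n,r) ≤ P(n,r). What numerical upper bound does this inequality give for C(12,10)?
239,500,800

Solution: P(12,10) = 12·11·10·9·8·7·6·5·4·3 = 239,500,800, so C(12,10) ≤ 239,500,800. (The bound is loose by a factor of 10! = 3,628,800: C(12,10) = 239,500,800/3,628,800 = 66.)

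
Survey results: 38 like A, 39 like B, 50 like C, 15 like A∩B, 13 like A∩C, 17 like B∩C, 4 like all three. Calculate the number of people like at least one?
86

Working:
|A∪B∪C| = 38+39+50-15-13-17+4 = 86.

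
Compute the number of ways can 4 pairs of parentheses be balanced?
14

Using the Catalan number formula: C_n = C(2n, n) / (n+1)
C_4 = C(8, 4) / (4+1)
     = 70 / 5
     = 14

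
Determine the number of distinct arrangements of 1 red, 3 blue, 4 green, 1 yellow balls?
2,520

Reasoning: Multinomial: 9!/(1! × 3! × 4! × 1!) = 2,520.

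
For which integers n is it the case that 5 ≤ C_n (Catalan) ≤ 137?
3, 4, 5, 6

Explanation: C_2=2; C_3=5; C_4=14; C_5=42; C_6=132; C_7=429. So valid n = 3, 4, 5, 6.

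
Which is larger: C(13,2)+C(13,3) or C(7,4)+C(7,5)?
C(13,2)+C(13,3)

Solution: First=364, Second=56.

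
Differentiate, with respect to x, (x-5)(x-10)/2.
(2x - 15)/2

Working:
d/dx[(x-5)(x-10)] = (x-10) + (x-5) = 2x - 15. Dividing by 2 gives (2x - 15)/2.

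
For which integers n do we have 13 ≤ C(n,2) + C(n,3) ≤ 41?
C(4,2)+C(4,3)=10; C(5,2)+C(5,3)=20; C(6,2)+C(6,3)=35; C(7,2)+C(7,3)=56. So valid n = 5, 6.

Answer: 5, 6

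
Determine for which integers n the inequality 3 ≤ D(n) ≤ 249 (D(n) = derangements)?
4, 5

Working:
Using D(n) = (n−1)[D(n−1) + D(n−2)] with D(1)=0, D(2)=1: D(3)=2; D(4)=9; D(5)=44; D(6)=265. So valid n = 4, 5.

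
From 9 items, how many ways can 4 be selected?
126
C(9,4) = 9! / (4! × (9-4)!)
         = 9! / (4! × 5!)
         = 126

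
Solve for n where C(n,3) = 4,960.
32
C(n,3) = n(n−1)(n−2)/3! is increasing in n, and n(n−1)(n−2) = 3!·4,960 = 29,760 ≈ (n−1)^3 gives n ≈ 32.0. Check: C(30,3) = 4,060, C(31,3) = 4,495, C(32,3) = 4,960 ✓. So n = 32.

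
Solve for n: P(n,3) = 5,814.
19
P(n,3) = n(n−1)(n−2) is increasing in n; n(n−1)(n−2) ≈ (n−1)^3 = 5,814 gives n ≈ 19.0. Check: P(17,3) = 4,080, P(18,3) = 4,896, P(19,3) = 5,814 ✓. So n = 19.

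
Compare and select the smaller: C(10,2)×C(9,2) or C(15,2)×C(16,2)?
C(10,2)×C(9,2)

Solution: C(10,2)×C(9,2)=1,620, C(15,2)×C(16,2)=12,600.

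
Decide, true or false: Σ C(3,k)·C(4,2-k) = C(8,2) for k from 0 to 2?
False

Explanation: Vandermonde's identity gives C(7,2) = 21; RHS C(8,2) = 28.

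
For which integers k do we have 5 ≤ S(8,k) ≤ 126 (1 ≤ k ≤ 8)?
7

S(8,1)=1; S(8,2)=127; S(8,3)=966; S(8,4)=1,701; S(8,5)=1,050; S(8,6)=266; S(8,7)=28; S(8,8)=1. So valid k = 7.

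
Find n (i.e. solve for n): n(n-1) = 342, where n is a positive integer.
19

Working:
n² − n − 342 = 0, so n = (1 ± √(1 + 4·342))/2 = (1 ± √1,369)/2 = (1 ± 37)/2, i.e. n = 19 or n = -18. Taking the positive root, n = 19 (check: 19×18 = 342).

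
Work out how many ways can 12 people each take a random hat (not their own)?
176,214,841
Using D(n) = (n-1)[D(n-1) + D(n-2)]:
D(12) = (12-1) × [D(11) + D(10)]
      = 11 × [14684570 + 1334961]
      = 11 × 16019531
      = 176,214,841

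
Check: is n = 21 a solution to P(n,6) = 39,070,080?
Yes

P(21,6) = 21·20·19·18·17·16 = 39,070,080, which equals 39,070,080.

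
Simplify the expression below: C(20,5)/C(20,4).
16/5

Solution: C(n,k+1)/C(n,k) = (n−k)/(k+1). Here (20−4)/(4+1) = 16/5 = 16/5.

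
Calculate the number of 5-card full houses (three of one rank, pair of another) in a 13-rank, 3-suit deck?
Triple rank: 13. Triple suits: C(3,3)=1. Pair rank: 12. Pair suits: C(3,2)=3. Total: 468.
Final answer: 468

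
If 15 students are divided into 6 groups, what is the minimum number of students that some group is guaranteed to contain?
Pigeonhole: ⌈15/6⌉ = 3.
Final answer: 3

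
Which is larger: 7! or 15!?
15!
7!=5,040, 15!=1,307,674,368,000. 15! > 7!.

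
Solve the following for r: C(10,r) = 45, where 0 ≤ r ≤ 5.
2
C(10,r) is increasing for 0 ≤ r ≤ 5. Stepping up (C(10,r+1) = C(10,r)·(10−r)/(r+1)): C(10,1) = 10, C(10,2) = 45 ✓. So r = 2.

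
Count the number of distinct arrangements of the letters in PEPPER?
60

Working:
Word has 6 letters (P=3, E=2, R=1). Arrangements: 6!/Π(k!) = 60.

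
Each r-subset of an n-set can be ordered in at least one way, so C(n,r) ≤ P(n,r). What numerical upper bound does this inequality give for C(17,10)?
70,572,902,400

Solution: P(17,10) = 17·16·15·14·13·12·11·10·9·8 = 70,572,902,400, so C(17,10) ≤ 70,572,902,400. (The bound is loose by a factor of 10! = 3,628,800: C(17,10) = 70,572,902,400/3,628,800 = 19,448.)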